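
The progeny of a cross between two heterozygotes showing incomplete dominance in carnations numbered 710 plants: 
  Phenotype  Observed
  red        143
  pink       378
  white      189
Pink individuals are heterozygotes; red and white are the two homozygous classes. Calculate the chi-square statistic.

With incomplete dominance, a heterozygote × heterozygote cross gives a 1:2:1 phenotypic ratio.
Total ratio parts = 4. Expected numbers out of 710:
  red: 710 × 1/4 = 177.5
  pink: 710 × 2/4 = 355
  white: 710 × 1/4 = 177.5
χ² = Σ (O − E)² / E
  red: (143 − 177.5)² / 177.5 = 6.7056
  pink: (378 − 355)² / 355 = 1.4901
  white: (189 − 177.5)² / 177.5 = 0.7451
χ² = 6.7056 + 1.4901 + 0.7451 = 8.9408 ≈ 8.941

8.941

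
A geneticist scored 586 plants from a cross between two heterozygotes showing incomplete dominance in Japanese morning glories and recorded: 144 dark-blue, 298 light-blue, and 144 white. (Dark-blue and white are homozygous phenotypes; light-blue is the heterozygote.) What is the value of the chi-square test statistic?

With incomplete dominance, a heterozygote × heterozygote cross gives a 1:2:1 phenotypic ratio.
Expected counts for N = 586 under a 1:2:1 ratio (total parts = 4):
  dark-blue: 586 × 1/4 = 146.5
  light-blue: 586 × 2/4 = 293
  white: 586 × 1/4 = 146.5
χ² = Σ (O − E)² / E
  dark-blue: (144 − 146.5)² / 146.5 = 0.0427
  light-blue: (298 − 293)² / 293 = 0.0853
  white: (144 − 146.5)² / 146.5 = 0.0427
χ² = 0.0427 + 0.0853 + 0.0427 = 0.1707 ≈ 0.171

0.171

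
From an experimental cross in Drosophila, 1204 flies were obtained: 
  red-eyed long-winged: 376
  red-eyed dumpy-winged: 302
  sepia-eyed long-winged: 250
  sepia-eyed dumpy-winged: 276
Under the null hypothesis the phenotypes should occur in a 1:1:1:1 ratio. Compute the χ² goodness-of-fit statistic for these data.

29.409

Under the 1:1:1:1 hypothesis (Σ ratio = 4, N = 1204):
  red-eyed long-winged: 1204 × 1/4 = 301
  red-eyed dumpy-winged: 1204 × 1/4 = 301
  sepia-eyed long-winged: 1204 × 1/4 = 301
  sepia-eyed dumpy-winged: 1204 × 1/4 = 301
χ² = Σ (O − E)² / E
  red-eyed long-winged: (376 − 301)² / 301 = 18.6877
  red-eyed dumpy-winged: (302 − 301)² / 301 = 0.0033
  sepia-eyed long-winged: (250 − 301)² / 301 = 8.6412
  sepia-eyed dumpy-winged: (276 − 301)² / 301 = 2.0764
χ² = 18.6877 + 0.0033 + 8.6412 + 2.0764 = 29.4086 ≈ 29.409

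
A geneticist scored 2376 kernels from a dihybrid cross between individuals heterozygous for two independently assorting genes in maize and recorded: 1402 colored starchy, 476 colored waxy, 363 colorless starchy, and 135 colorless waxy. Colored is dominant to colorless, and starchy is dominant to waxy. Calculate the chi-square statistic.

21.803

A dihybrid F₂ with independent assortment and complete dominance at both loci gives a 9:3:3:1 phenotypic ratio.
Total ratio parts = 16. Expected numbers out of 2376:
  colored starchy: 2376 × 9/16 = 1336.5
  colored waxy: 2376 × 3/16 = 445.5
  colorless starchy: 2376 × 3/16 = 445.5
  colorless waxy: 2376 × 1/16 = 148.5
χ² = Σ (O − E)² / E
  colored starchy: (1402 − 1336.5)² / 1336.5 = 3.2101
  colored waxy: (476 − 445.5)² / 445.5 = 2.0881
  colorless starchy: (363 − 445.5)² / 445.5 = 15.2778
  colorless waxy: (135 − 148.5)² / 148.5 = 1.2273
χ² = 3.2101 + 2.0881 + 15.2778 + 1.2273 = 21.8033 ≈ 21.803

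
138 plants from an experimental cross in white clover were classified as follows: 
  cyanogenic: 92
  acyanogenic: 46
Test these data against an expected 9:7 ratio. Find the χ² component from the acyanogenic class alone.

3.423

Total ratio parts = 16. Expected numbers out of 138:
  cyanogenic: 138 × 9/16 = 77.625
  acyanogenic: 138 × 7/16 = 60.375
Contribution of acyanogenic: (46 − 60.375)² / 60.375 = 3.4226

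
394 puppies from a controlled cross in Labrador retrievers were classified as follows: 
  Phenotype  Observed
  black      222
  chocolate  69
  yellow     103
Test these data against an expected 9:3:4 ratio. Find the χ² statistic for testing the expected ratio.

0.528

Expected counts for N = 394 under a 9:3:4 ratio (total parts = 16):
  black: 394 × 9/16 = 221.625
  chocolate: 394 × 3/16 = 73.875
  yellow: 394 × 4/16 = 98.5
χ² = Σ (O − E)² / E
  black: (222 − 221.625)² / 221.625 = 0.0006
  chocolate: (69 − 73.875)² / 73.875 = 0.3217
  yellow: (103 − 98.5)² / 98.5 = 0.2056
χ² = 0.0006 + 0.3217 + 0.2056 = 0.5279 ≈ 0.528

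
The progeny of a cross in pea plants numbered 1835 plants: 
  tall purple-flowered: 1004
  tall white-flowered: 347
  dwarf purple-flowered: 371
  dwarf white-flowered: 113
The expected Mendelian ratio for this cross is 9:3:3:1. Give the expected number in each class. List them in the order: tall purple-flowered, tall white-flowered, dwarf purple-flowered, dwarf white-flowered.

The 9:3:3:1 ratio has 16 parts, so with N = 1835 the expected counts are:
  tall purple-flowered: 1835 × 9/16 = 1032.1875
  tall white-flowered: 1835 × 3/16 = 344.0625
  dwarf purple-flowered: 1835 × 3/16 = 344.0625
  dwarf white-flowered: 1835 × 1/16 = 114.6875

1032.1875, 344.0625, 344.0625, 114.6875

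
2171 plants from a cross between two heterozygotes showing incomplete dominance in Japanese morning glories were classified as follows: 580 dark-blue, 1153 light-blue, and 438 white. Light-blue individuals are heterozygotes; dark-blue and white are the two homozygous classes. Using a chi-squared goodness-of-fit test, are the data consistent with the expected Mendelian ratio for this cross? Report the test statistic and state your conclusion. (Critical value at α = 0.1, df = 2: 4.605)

26.971; not consistent

With incomplete dominance, a heterozygote × heterozygote cross gives a 1:2:1 phenotypic ratio.
Total ratio parts = 4. Expected numbers out of 2171:
  dark-blue: 2171 × 1/4 = 542.75
  light-blue: 2171 × 2/4 = 1085.5
  white: 2171 × 1/4 = 542.75
χ² = Σ (O − E)² / E
  dark-blue: (580 − 542.75)² / 542.75 = 2.5565
  light-blue: (1153 − 1085.5)² / 1085.5 = 4.1974
  white: (438 − 542.75)² / 542.75 = 20.2166
χ² = 2.5565 + 4.1974 + 20.2166 = 26.9705 ≈ 26.971
Degrees of freedom = 3 − 1 = 2; critical value at α = 0.1 is 4.605.
Since 26.971 > 4.605, we reject the null hypothesis — the data do not fit the 1:2:1 ratio.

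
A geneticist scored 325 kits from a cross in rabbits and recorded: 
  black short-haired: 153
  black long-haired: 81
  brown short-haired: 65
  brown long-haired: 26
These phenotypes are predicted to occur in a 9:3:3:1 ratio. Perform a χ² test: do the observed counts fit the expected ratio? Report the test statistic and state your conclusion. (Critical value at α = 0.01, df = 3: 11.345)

13.330; not consistent

Under the 9:3:3:1 hypothesis (Σ ratio = 16, N = 325):
  black short-haired: 325 × 9/16 = 182.8125
  black long-haired: 325 × 3/16 = 60.9375
  brown short-haired: 325 × 3/16 = 60.9375
  brown long-haired: 325 × 1/16 = 20.3125
χ² = Σ (O − E)² / E
  black short-haired: (153 − 182.8125)² / 182.8125 = 4.8617
  black long-haired: (81 − 60.9375)² / 60.9375 = 6.6052
  brown short-haired: (65 − 60.9375)² / 60.9375 = 0.2708
  brown long-haired: (26 − 20.3125)² / 20.3125 = 1.5925
χ² = 4.8617 + 6.6052 + 0.2708 + 1.5925 = 13.3302 ≈ 13.330
Degrees of freedom = 4 − 1 = 3; critical value at α = 0.01 is 11.345.
Since 13.330 > 11.345, we reject the null hypothesis — the data do not fit the 9:3:3:1 ratio.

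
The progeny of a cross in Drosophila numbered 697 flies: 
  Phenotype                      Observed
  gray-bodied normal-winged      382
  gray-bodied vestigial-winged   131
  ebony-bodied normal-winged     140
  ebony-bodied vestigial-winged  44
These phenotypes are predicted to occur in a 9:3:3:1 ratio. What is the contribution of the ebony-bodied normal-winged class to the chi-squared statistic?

Under the 9:3:3:1 hypothesis (Σ ratio = 16, N = 697):
  gray-bodied normal-winged: 697 × 9/16 = 392.0625
  gray-bodied vestigial-winged: 697 × 3/16 = 130.6875
  ebony-bodied normal-winged: 697 × 3/16 = 130.6875
  ebony-bodied vestigial-winged: 697 × 1/16 = 43.5625
Contribution of ebony-bodied normal-winged: (140 − 130.6875)² / 130.6875 = 0.6636

0.664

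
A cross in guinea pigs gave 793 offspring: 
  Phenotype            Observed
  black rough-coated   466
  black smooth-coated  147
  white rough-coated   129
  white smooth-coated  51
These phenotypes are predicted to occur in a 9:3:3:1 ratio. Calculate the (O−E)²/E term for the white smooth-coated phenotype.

The 9:3:3:1 ratio has 16 parts, so with N = 793 the expected counts are:
  black rough-coated: 793 × 9/16 = 446.0625
  black smooth-coated: 793 × 3/16 = 148.6875
  white rough-coated: 793 × 3/16 = 148.6875
  white smooth-coated: 793 × 1/16 = 49.5625
Contribution of white smooth-coated: (51 − 49.5625)² / 49.5625 = 0.0417

0.042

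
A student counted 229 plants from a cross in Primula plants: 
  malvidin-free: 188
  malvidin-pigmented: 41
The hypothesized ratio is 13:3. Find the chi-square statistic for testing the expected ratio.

0.108

The 13:3 ratio has 16 parts, so with N = 229 the expected counts are:
  malvidin-free: 229 × 13/16 = 186.0625
  malvidin-pigmented: 229 × 3/16 = 42.9375
χ² = Σ (O − E)² / E
  malvidin-free: (188 − 186.0625)² / 186.0625 = 0.0202
  malvidin-pigmented: (41 − 42.9375)² / 42.9375 = 0.0874
χ² = 0.0202 + 0.0874 = 0.1076 ≈ 0.108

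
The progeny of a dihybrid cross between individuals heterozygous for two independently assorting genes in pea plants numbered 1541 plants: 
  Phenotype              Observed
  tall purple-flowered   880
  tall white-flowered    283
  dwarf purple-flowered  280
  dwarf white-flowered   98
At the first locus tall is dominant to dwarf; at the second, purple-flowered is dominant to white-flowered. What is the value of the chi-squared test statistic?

0.629

A dihybrid F₂ with independent assortment and complete dominance at both loci gives a 9:3:3:1 phenotypic ratio.
Expected counts for N = 1541 under a 9:3:3:1 ratio (total parts = 16):
  tall purple-flowered: 1541 × 9/16 = 866.8125
  tall white-flowered: 1541 × 3/16 = 288.9375
  dwarf purple-flowered: 1541 × 3/16 = 288.9375
  dwarf white-flowered: 1541 × 1/16 = 96.3125
χ² = Σ (O − E)² / E
  tall purple-flowered: (880 − 866.8125)² / 866.8125 = 0.2006
  tall white-flowered: (283 − 288.9375)² / 288.9375 = 0.1220
  dwarf purple-flowered: (280 − 288.9375)² / 288.9375 = 0.2765
  dwarf white-flowered: (98 − 96.3125)² / 96.3125 = 0.0296
χ² = 0.2006 + 0.1220 + 0.2765 + 0.0296 = 0.6287 ≈ 0.629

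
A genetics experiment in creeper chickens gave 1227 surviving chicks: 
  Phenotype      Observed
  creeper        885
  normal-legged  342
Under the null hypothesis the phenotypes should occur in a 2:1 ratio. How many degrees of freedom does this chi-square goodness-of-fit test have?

A goodness-of-fit test with 2 phenotype classes has df = 2 − 1 = 1.

1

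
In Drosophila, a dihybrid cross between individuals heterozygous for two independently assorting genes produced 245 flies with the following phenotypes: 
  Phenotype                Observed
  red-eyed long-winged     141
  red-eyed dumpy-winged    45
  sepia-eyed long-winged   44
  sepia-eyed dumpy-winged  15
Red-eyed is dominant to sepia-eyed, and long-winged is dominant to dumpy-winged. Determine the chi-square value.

A dihybrid F₂ with independent assortment and complete dominance at both loci gives a 9:3:3:1 phenotypic ratio.
The 9:3:3:1 ratio has 16 parts, so with N = 245 the expected counts are:
  red-eyed long-winged: 245 × 9/16 = 137.8125
  red-eyed dumpy-winged: 245 × 3/16 = 45.9375
  sepia-eyed long-winged: 245 × 3/16 = 45.9375
  sepia-eyed dumpy-winged: 245 × 1/16 = 15.3125
χ² = Σ (O − E)² / E
  red-eyed long-winged: (141 − 137.8125)² / 137.8125 = 0.0737
  red-eyed dumpy-winged: (45 − 45.9375)² / 45.9375 = 0.0191
  sepia-eyed long-winged: (44 − 45.9375)² / 45.9375 = 0.0817
  sepia-eyed dumpy-winged: (15 − 15.3125)² / 15.3125 = 0.0064
χ² = 0.0737 + 0.0191 + 0.0817 + 0.0064 = 0.1809 ≈ 0.181

0.181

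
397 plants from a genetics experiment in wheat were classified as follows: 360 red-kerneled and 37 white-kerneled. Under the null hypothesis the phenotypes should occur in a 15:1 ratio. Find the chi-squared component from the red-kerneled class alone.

Under the 15:1 hypothesis (Σ ratio = 16, N = 397):
  red-kerneled: 397 × 15/16 = 372.1875
  white-kerneled: 397 × 1/16 = 24.8125
Contribution of red-kerneled: (360 − 372.1875)² / 372.1875 = 0.3991

0.399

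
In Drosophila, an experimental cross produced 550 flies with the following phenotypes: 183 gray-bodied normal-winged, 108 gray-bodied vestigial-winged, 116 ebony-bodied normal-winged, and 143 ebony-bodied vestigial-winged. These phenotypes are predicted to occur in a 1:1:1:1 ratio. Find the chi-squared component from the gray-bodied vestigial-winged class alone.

Total ratio parts = 4. Expected numbers out of 550:
  gray-bodied normal-winged: 550 × 1/4 = 137.5
  gray-bodied vestigial-winged: 550 × 1/4 = 137.5
  ebony-bodied normal-winged: 550 × 1/4 = 137.5
  ebony-bodied vestigial-winged: 550 × 1/4 = 137.5
Contribution of gray-bodied vestigial-winged: (108 − 137.5)² / 137.5 = 6.3291

6.329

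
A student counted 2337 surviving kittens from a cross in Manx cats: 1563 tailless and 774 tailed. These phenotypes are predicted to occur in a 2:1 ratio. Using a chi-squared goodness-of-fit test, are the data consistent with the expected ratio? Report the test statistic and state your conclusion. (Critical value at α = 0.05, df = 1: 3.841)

Total ratio parts = 3. Expected numbers out of 2337:
  tailless: 2337 × 2/3 = 1558
  tailed: 2337 × 1/3 = 779
χ² = Σ (O − E)² / E
  tailless: (1563 − 1558)² / 1558 = 0.0160
  tailed: (774 − 779)² / 779 = 0.0321
χ² = 0.0160 + 0.0321 = 0.0481 ≈ 0.048
Degrees of freedom = 2 − 1 = 1; critical value at α = 0.05 is 3.841.
Since 0.048 < 3.841, we fail to reject the null hypothesis — the data are consistent with the 2:1 ratio.

0.048; consistent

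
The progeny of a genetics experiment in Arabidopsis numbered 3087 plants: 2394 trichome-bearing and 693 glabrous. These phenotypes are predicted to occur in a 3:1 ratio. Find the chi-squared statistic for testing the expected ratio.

Total ratio parts = 4. Expected numbers out of 3087:
  trichome-bearing: 3087 × 3/4 = 2315.25
  glabrous: 3087 × 1/4 = 771.75
χ² = Σ (O − E)² / E
  trichome-bearing: (2394 − 2315.25)² / 2315.25 = 2.6786
  glabrous: (693 − 771.75)² / 771.75 = 8.0357
χ² = 2.6786 + 8.0357 = 10.7143 ≈ 10.714

10.714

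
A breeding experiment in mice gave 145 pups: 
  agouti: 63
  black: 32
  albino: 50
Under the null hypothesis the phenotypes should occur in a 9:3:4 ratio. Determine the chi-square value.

10.292

Expected counts for N = 145 under a 9:3:4 ratio (total parts = 16):
  agouti: 145 × 9/16 = 81.5625
  black: 145 × 3/16 = 27.1875
  albino: 145 × 4/16 = 36.25
χ² = Σ (O − E)² / E
  agouti: (63 − 81.5625)² / 81.5625 = 4.2246
  black: (32 − 27.1875)² / 27.1875 = 0.8519
  albino: (50 − 36.25)² / 36.25 = 5.2155
χ² = 4.2246 + 0.8519 + 5.2155 = 10.292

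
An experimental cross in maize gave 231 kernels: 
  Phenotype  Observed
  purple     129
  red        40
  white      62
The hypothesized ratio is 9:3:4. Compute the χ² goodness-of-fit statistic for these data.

Total ratio parts = 16. Expected numbers out of 231:
  purple: 231 × 9/16 = 129.9375
  red: 231 × 3/16 = 43.3125
  white: 231 × 4/16 = 57.75
χ² = Σ (O − E)² / E
  purple: (129 − 129.9375)² / 129.9375 = 0.0068
  red: (40 − 43.3125)² / 43.3125 = 0.2533
  white: (62 − 57.75)² / 57.75 = 0.3128
χ² = 0.0068 + 0.2533 + 0.3128 = 0.5729 ≈ 0.573

0.573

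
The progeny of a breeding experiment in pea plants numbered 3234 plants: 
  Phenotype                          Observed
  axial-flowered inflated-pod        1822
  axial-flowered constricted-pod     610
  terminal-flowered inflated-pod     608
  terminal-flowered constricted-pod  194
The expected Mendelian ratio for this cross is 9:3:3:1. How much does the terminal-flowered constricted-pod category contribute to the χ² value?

0.327

Under the 9:3:3:1 hypothesis (Σ ratio = 16, N = 3234):
  axial-flowered inflated-pod: 3234 × 9/16 = 1819.125
  axial-flowered constricted-pod: 3234 × 3/16 = 606.375
  terminal-flowered inflated-pod: 3234 × 3/16 = 606.375
  terminal-flowered constricted-pod: 3234 × 1/16 = 202.125
Contribution of terminal-flowered constricted-pod: (194 − 202.125)² / 202.125 = 0.3266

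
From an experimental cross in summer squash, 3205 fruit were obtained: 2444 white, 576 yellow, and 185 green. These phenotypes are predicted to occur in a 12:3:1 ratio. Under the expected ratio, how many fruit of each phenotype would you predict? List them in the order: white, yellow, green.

2403.75, 600.9375, 200.3125

Under the 12:3:1 hypothesis (Σ ratio = 16, N = 3205):
  white: 3205 × 12/16 = 2403.75
  yellow: 3205 × 3/16 = 600.9375
  green: 3205 × 1/16 = 200.3125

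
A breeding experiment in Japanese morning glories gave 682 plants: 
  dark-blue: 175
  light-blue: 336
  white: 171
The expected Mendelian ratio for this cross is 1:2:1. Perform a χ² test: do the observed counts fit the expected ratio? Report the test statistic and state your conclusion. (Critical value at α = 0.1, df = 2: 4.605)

Expected counts for N = 682 under a 1:2:1 ratio (total parts = 4):
  dark-blue: 682 × 1/4 = 170.5
  light-blue: 682 × 2/4 = 341
  white: 682 × 1/4 = 170.5
χ² = Σ (O − E)² / E
  dark-blue: (175 − 170.5)² / 170.5 = 0.1188
  light-blue: (336 − 341)² / 341 = 0.0733
  white: (171 − 170.5)² / 170.5 = 0.0015
χ² = 0.1188 + 0.0733 + 0.0015 = 0.1936 ≈ 0.194
Degrees of freedom = 3 − 1 = 2; critical value at α = 0.1 is 4.605.
Since 0.194 < 4.605, we fail to reject the null hypothesis — the data are consistent with the 1:2:1 ratio.

0.194; consistent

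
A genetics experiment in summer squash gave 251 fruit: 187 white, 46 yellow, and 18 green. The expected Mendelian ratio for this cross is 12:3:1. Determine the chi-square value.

The 12:3:1 ratio has 16 parts, so with N = 251 the expected counts are:
  white: 251 × 12/16 = 188.25
  yellow: 251 × 3/16 = 47.0625
  green: 251 × 1/16 = 15.6875
χ² = Σ (O − E)² / E
  white: (187 − 188.25)² / 188.25 = 0.0083
  yellow: (46 − 47.0625)² / 47.0625 = 0.0240
  green: (18 − 15.6875)² / 15.6875 = 0.3409
χ² = 0.0083 + 0.0240 + 0.3409 = 0.3732 ≈ 0.373

0.373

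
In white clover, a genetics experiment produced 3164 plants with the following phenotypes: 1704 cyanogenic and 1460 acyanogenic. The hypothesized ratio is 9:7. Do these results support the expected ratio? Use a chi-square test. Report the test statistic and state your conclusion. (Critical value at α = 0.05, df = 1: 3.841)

Under the 9:7 hypothesis (Σ ratio = 16, N = 3164):
  cyanogenic: 3164 × 9/16 = 1779.75
  acyanogenic: 3164 × 7/16 = 1384.25
χ² = Σ (O − E)² / E
  cyanogenic: (1704 − 1779.75)² / 1779.75 = 3.2241
  acyanogenic: (1460 − 1384.25)² / 1384.25 = 4.1453
χ² = 3.2241 + 4.1453 = 7.3694 ≈ 7.369
Degrees of freedom = 2 − 1 = 1; critical value at α = 0.05 is 3.841.
Since 7.369 > 3.841, we reject the null hypothesis — the data do not fit the 9:7 ratio.

7.369; not consistent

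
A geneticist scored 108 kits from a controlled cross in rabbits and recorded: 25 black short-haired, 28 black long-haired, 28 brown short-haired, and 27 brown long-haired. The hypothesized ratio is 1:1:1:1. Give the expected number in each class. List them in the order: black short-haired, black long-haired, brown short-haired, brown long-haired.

Total ratio parts = 4. Expected numbers out of 108:
  black short-haired: 108 × 1/4 = 27
  black long-haired: 108 × 1/4 = 27
  brown short-haired: 108 × 1/4 = 27
  brown long-haired: 108 × 1/4 = 27

27, 27, 27, 27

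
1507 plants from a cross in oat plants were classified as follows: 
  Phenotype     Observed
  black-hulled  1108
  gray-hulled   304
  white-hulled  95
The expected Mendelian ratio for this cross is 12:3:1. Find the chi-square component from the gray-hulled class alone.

1.626

Expected counts for N = 1507 under a 12:3:1 ratio (total parts = 16):
  black-hulled: 1507 × 12/16 = 1130.25
  gray-hulled: 1507 × 3/16 = 282.5625
  white-hulled: 1507 × 1/16 = 94.1875
Contribution of gray-hulled: (304 − 282.5625)² / 282.5625 = 1.6264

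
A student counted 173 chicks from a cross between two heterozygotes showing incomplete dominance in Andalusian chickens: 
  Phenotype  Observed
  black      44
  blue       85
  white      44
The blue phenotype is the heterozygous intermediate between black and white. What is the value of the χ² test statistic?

With incomplete dominance, a heterozygote × heterozygote cross gives a 1:2:1 phenotypic ratio.
Expected counts for N = 173 under a 1:2:1 ratio (total parts = 4):
  black: 173 × 1/4 = 43.25
  blue: 173 × 2/4 = 86.5
  white: 173 × 1/4 = 43.25
χ² = Σ (O − E)² / E
  black: (44 − 43.25)² / 43.25 = 0.0130
  blue: (85 − 86.5)² / 86.5 = 0.0260
  white: (44 − 43.25)² / 43.25 = 0.0130
χ² = 0.0130 + 0.0260 + 0.0130 = 0.052

0.052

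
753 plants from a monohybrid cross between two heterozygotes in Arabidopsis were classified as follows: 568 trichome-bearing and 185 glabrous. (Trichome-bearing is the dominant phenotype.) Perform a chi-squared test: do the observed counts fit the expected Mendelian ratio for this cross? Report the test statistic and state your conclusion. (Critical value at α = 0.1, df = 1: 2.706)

For a monohybrid cross between heterozygotes with complete dominance, the expected phenotypic ratio is 3:1.
Under the 3:1 hypothesis (Σ ratio = 4, N = 753):
  trichome-bearing: 753 × 3/4 = 564.75
  glabrous: 753 × 1/4 = 188.25
χ² = Σ (O − E)² / E
  trichome-bearing: (568 − 564.75)² / 564.75 = 0.0187
  glabrous: (185 − 188.25)² / 188.25 = 0.0561
χ² = 0.0187 + 0.0561 = 0.0748 ≈ 0.075
Degrees of freedom = 2 − 1 = 1; critical value at α = 0.1 is 2.706.
Since 0.075 < 2.706, we fail to reject the null hypothesis — the data are consistent with the 3:1 ratio.

0.075; consistent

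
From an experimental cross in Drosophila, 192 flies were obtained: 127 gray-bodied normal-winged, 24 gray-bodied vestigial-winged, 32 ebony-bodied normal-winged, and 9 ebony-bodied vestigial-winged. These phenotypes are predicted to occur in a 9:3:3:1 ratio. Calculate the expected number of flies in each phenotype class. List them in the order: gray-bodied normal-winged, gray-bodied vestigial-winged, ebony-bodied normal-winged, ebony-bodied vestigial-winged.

108, 36, 36, 12

Expected counts for N = 192 under a 9:3:3:1 ratio (total parts = 16):
  gray-bodied normal-winged: 192 × 9/16 = 108
  gray-bodied vestigial-winged: 192 × 3/16 = 36
  ebony-bodied normal-winged: 192 × 3/16 = 36
  ebony-bodied vestigial-winged: 192 × 1/16 = 12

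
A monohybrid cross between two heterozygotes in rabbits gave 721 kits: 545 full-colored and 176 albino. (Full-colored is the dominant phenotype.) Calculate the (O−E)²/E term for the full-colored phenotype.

For a monohybrid cross between heterozygotes with complete dominance, the expected phenotypic ratio is 3:1.
Expected counts for N = 721 under a 3:1 ratio (total parts = 4):
  full-colored: 721 × 3/4 = 540.75
  albino: 721 × 1/4 = 180.25
Contribution of full-colored: (545 − 540.75)² / 540.75 = 0.0334

0.033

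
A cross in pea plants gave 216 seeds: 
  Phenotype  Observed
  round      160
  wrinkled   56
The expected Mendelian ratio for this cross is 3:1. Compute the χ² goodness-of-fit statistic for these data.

0.099

Under the 3:1 hypothesis (Σ ratio = 4, N = 216):
  round: 216 × 3/4 = 162
  wrinkled: 216 × 1/4 = 54
χ² = Σ (O − E)² / E
  round: (160 − 162)² / 162 = 0.0247
  wrinkled: (56 − 54)² / 54 = 0.0741
χ² = 0.0247 + 0.0741 = 0.0988 ≈ 0.099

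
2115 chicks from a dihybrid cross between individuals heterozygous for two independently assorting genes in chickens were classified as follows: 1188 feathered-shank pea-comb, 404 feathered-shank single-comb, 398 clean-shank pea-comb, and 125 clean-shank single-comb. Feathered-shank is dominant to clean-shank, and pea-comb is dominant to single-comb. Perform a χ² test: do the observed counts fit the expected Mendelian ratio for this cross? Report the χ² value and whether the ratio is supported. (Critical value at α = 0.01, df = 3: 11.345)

A dihybrid F₂ with independent assortment and complete dominance at both loci gives a 9:3:3:1 phenotypic ratio.
The 9:3:3:1 ratio has 16 parts, so with N = 2115 the expected counts are:
  feathered-shank pea-comb: 2115 × 9/16 = 1189.6875
  feathered-shank single-comb: 2115 × 3/16 = 396.5625
  clean-shank pea-comb: 2115 × 3/16 = 396.5625
  clean-shank single-comb: 2115 × 1/16 = 132.1875
χ² = Σ (O − E)² / E
  feathered-shank pea-comb: (1188 − 1189.6875)² / 1189.6875 = 0.0024
  feathered-shank single-comb: (404 − 396.5625)² / 396.5625 = 0.1395
  clean-shank pea-comb: (398 − 396.5625)² / 396.5625 = 0.0052
  clean-shank single-comb: (125 − 132.1875)² / 132.1875 = 0.3908
χ² = 0.0024 + 0.1395 + 0.0052 + 0.3908 = 0.5379 ≈ 0.538
Degrees of freedom = 4 − 1 = 3; critical value at α = 0.01 is 11.345.
Since 0.538 < 11.345, we fail to reject the null hypothesis — the data are consistent with the 9:3:3:1 ratio.

0.538; consistent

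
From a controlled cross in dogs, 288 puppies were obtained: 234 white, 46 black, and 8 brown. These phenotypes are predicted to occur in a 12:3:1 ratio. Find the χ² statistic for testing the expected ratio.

8.241

Expected counts for N = 288 under a 12:3:1 ratio (total parts = 16):
  white: 288 × 12/16 = 216
  black: 288 × 3/16 = 54
  brown: 288 × 1/16 = 18
χ² = Σ (O − E)² / E
  white: (234 − 216)² / 216 = 1.5000
  black: (46 − 54)² / 54 = 1.1852
  brown: (8 − 18)² / 18 = 5.5556
χ² = 1.5000 + 1.1852 + 5.5556 = 8.2408 ≈ 8.241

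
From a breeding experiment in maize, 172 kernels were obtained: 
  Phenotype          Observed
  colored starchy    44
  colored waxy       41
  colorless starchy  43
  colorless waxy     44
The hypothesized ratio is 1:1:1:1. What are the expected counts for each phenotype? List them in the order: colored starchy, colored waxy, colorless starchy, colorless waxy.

43, 43, 43, 43

Expected counts for N = 172 under a 1:1:1:1 ratio (total parts = 4):
  colored starchy: 172 × 1/4 = 43
  colored waxy: 172 × 1/4 = 43
  colorless starchy: 172 × 1/4 = 43
  colorless waxy: 172 × 1/4 = 43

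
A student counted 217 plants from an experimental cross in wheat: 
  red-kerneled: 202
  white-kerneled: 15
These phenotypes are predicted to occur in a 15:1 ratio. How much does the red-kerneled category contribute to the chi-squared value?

Total ratio parts = 16. Expected numbers out of 217:
  red-kerneled: 217 × 15/16 = 203.4375
  white-kerneled: 217 × 1/16 = 13.5625
Contribution of red-kerneled: (202 − 203.4375)² / 203.4375 = 0.0102

0.010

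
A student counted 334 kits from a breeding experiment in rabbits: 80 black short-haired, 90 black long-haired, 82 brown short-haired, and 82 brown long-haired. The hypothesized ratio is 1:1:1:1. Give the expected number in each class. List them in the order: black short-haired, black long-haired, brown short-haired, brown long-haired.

83.5, 83.5, 83.5, 83.5

The 1:1:1:1 ratio has 4 parts, so with N = 334 the expected counts are:
  black short-haired: 334 × 1/4 = 83.5
  black long-haired: 334 × 1/4 = 83.5
  brown short-haired: 334 × 1/4 = 83.5
  brown long-haired: 334 × 1/4 = 83.5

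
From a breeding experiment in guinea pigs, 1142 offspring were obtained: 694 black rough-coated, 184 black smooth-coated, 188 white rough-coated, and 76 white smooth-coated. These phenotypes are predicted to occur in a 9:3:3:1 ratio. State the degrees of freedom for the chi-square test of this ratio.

3

A goodness-of-fit test with 4 phenotype classes has df = 4 − 1 = 3.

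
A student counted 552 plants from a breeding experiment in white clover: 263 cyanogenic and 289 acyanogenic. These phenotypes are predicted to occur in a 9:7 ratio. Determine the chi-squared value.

The 9:7 ratio has 16 parts, so with N = 552 the expected counts are:
  cyanogenic: 552 × 9/16 = 310.5
  acyanogenic: 552 × 7/16 = 241.5
χ² = Σ (O − E)² / E
  cyanogenic: (263 − 310.5)² / 310.5 = 7.2665
  acyanogenic: (289 − 241.5)² / 241.5 = 9.3427
χ² = 7.2665 + 9.3427 = 16.6092 ≈ 16.609

16.609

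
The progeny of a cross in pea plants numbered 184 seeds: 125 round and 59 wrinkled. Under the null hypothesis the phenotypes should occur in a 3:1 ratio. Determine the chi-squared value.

Under the 3:1 hypothesis (Σ ratio = 4, N = 184):
  round: 184 × 3/4 = 138
  wrinkled: 184 × 1/4 = 46
χ² = Σ (O − E)² / E
  round: (125 − 138)² / 138 = 1.2246
  wrinkled: (59 − 46)² / 46 = 3.6739
χ² = 1.2246 + 3.6739 = 4.8985 ≈ 4.899

4.899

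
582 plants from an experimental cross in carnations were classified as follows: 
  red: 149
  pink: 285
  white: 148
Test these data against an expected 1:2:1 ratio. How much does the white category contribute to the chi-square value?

0.043

Expected counts for N = 582 under a 1:2:1 ratio (total parts = 4):
  red: 582 × 1/4 = 145.5
  pink: 582 × 2/4 = 291
  white: 582 × 1/4 = 145.5
Contribution of white: (148 − 145.5)² / 145.5 = 0.0430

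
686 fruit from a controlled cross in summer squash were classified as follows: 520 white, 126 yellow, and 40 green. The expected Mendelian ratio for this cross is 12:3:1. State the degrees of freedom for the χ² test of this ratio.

2

A goodness-of-fit test with 3 phenotype classes has df = 3 − 1 = 2.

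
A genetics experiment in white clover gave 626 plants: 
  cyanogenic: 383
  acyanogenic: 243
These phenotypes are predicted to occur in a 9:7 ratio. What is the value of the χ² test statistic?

Expected counts for N = 626 under a 9:7 ratio (total parts = 16):
  cyanogenic: 626 × 9/16 = 352.125
  acyanogenic: 626 × 7/16 = 273.875
χ² = Σ (O − E)² / E
  cyanogenic: (383 − 352.125)² / 352.125 = 2.7072
  acyanogenic: (243 − 273.875)² / 273.875 = 3.4807
χ² = 2.7072 + 3.4807 = 6.1879 ≈ 6.188

6.188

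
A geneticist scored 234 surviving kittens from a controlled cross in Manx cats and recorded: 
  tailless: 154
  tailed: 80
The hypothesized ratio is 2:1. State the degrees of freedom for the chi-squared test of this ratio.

A goodness-of-fit test with 2 phenotype classes has df = 2 − 1 = 1.

1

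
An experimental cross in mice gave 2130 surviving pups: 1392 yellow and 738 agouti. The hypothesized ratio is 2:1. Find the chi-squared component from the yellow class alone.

0.552

Under the 2:1 hypothesis (Σ ratio = 3, N = 2130):
  yellow: 2130 × 2/3 = 1420
  agouti: 2130 × 1/3 = 710
Contribution of yellow: (1392 − 1420)² / 1420 = 0.5521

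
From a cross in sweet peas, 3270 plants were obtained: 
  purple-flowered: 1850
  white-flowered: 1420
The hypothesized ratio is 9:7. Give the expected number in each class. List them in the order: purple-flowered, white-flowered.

1839.375, 1430.625

Under the 9:7 hypothesis (Σ ratio = 16, N = 3270):
  purple-flowered: 3270 × 9/16 = 1839.375
  white-flowered: 3270 × 7/16 = 1430.625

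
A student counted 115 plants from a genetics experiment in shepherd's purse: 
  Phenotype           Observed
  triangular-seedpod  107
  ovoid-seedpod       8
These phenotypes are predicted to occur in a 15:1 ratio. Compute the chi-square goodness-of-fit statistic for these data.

0.098

Total ratio parts = 16. Expected numbers out of 115:
  triangular-seedpod: 115 × 15/16 = 107.8125
  ovoid-seedpod: 115 × 1/16 = 7.1875
χ² = Σ (O − E)² / E
  triangular-seedpod: (107 − 107.8125)² / 107.8125 = 0.0061
  ovoid-seedpod: (8 − 7.1875)² / 7.1875 = 0.0918
χ² = 0.0061 + 0.0918 = 0.0979 ≈ 0.098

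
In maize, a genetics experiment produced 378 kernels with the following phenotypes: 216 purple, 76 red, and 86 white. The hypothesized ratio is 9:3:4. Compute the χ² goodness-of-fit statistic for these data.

The 9:3:4 ratio has 16 parts, so with N = 378 the expected counts are:
  purple: 378 × 9/16 = 212.625
  red: 378 × 3/16 = 70.875
  white: 378 × 4/16 = 94.5
χ² = Σ (O − E)² / E
  purple: (216 − 212.625)² / 212.625 = 0.0536
  red: (76 − 70.875)² / 70.875 = 0.3706
  white: (86 − 94.5)² / 94.5 = 0.7646
χ² = 0.0536 + 0.3706 + 0.7646 = 1.1888 ≈ 1.189

1.189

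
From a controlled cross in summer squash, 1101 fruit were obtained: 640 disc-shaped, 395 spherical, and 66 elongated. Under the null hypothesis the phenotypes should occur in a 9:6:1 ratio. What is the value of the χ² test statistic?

1.580

Under the 9:6:1 hypothesis (Σ ratio = 16, N = 1101):
  disc-shaped: 1101 × 9/16 = 619.3125
  spherical: 1101 × 6/16 = 412.875
  elongated: 1101 × 1/16 = 68.8125
χ² = Σ (O − E)² / E
  disc-shaped: (640 − 619.3125)² / 619.3125 = 0.6910
  spherical: (395 − 412.875)² / 412.875 = 0.7739
  elongated: (66 − 68.8125)² / 68.8125 = 0.1150
χ² = 0.6910 + 0.7739 + 0.1150 = 1.5799 ≈ 1.580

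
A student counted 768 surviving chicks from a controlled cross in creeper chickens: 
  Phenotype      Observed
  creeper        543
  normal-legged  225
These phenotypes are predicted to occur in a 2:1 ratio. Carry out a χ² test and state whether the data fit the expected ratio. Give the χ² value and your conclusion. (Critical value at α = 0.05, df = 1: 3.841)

5.631; not consistent

Expected counts for N = 768 under a 2:1 ratio (total parts = 3):
  creeper: 768 × 2/3 = 512
  normal-legged: 768 × 1/3 = 256
χ² = Σ (O − E)² / E
  creeper: (543 − 512)² / 512 = 1.8770
  normal-legged: (225 − 256)² / 256 = 3.7539
χ² = 1.8770 + 3.7539 = 5.6309 ≈ 5.631
Degrees of freedom = 2 − 1 = 1; critical value at α = 0.05 is 3.841.
Since 5.631 > 3.841, we reject the null hypothesis — the data do not fit the 2:1 ratio.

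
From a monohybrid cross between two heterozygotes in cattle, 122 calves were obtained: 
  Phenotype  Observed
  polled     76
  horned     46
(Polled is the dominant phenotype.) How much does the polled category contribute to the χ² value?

2.626

For a monohybrid cross between heterozygotes with complete dominance, the expected phenotypic ratio is 3:1.
Expected counts for N = 122 under a 3:1 ratio (total parts = 4):
  polled: 122 × 3/4 = 91.5
  horned: 122 × 1/4 = 30.5
Contribution of polled: (76 − 91.5)² / 91.5 = 2.6257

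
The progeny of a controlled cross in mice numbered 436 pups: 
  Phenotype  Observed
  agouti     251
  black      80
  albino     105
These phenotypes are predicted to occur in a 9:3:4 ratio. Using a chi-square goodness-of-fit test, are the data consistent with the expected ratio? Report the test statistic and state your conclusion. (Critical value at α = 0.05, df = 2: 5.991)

0.319; consistent

The 9:3:4 ratio has 16 parts, so with N = 436 the expected counts are:
  agouti: 436 × 9/16 = 245.25
  black: 436 × 3/16 = 81.75
  albino: 436 × 4/16 = 109
χ² = Σ (O − E)² / E
  agouti: (251 − 245.25)² / 245.25 = 0.1348
  black: (80 − 81.75)² / 81.75 = 0.0375
  albino: (105 − 109)² / 109 = 0.1468
χ² = 0.1348 + 0.0375 + 0.1468 = 0.3191 ≈ 0.319
Degrees of freedom = 3 − 1 = 2; critical value at α = 0.05 is 5.991.
Since 0.319 < 5.991, we fail to reject the null hypothesis — the data are consistent with the 9:3:4 ratio.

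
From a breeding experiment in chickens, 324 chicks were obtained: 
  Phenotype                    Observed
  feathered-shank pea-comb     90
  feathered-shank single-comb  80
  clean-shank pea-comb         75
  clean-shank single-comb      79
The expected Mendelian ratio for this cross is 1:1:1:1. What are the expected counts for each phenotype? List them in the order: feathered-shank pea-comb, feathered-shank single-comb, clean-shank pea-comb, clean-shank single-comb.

81, 81, 81, 81

The 1:1:1:1 ratio has 4 parts, so with N = 324 the expected counts are:
  feathered-shank pea-comb: 324 × 1/4 = 81
  feathered-shank single-comb: 324 × 1/4 = 81
  clean-shank pea-comb: 324 × 1/4 = 81
  clean-shank single-comb: 324 × 1/4 = 81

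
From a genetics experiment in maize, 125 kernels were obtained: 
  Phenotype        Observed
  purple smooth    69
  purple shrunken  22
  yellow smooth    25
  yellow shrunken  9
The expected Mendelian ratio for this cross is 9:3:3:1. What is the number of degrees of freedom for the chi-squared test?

3

A goodness-of-fit test with 4 phenotype classes has df = 4 − 1 = 3.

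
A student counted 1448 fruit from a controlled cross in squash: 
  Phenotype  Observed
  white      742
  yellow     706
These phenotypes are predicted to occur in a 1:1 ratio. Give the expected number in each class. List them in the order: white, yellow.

Expected counts for N = 1448 under a 1:1 ratio (total parts = 2):
  white: 1448 × 1/2 = 724
  yellow: 1448 × 1/2 = 724

724, 724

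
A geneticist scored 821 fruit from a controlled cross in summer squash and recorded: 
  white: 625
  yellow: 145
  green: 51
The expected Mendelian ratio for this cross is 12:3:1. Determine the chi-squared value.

Total ratio parts = 16. Expected numbers out of 821:
  white: 821 × 12/16 = 615.75
  yellow: 821 × 3/16 = 153.9375
  green: 821 × 1/16 = 51.3125
χ² = Σ (O − E)² / E
  white: (625 − 615.75)² / 615.75 = 0.1390
  yellow: (145 − 153.9375)² / 153.9375 = 0.5189
  green: (51 − 51.3125)² / 51.3125 = 0.0019
χ² = 0.1390 + 0.5189 + 0.0019 = 0.6598 ≈ 0.660

0.660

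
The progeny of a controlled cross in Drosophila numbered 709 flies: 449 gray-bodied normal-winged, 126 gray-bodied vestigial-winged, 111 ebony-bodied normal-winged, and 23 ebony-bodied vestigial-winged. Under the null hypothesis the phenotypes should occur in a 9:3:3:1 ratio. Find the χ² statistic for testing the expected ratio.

The 9:3:3:1 ratio has 16 parts, so with N = 709 the expected counts are:
  gray-bodied normal-winged: 709 × 9/16 = 398.8125
  gray-bodied vestigial-winged: 709 × 3/16 = 132.9375
  ebony-bodied normal-winged: 709 × 3/16 = 132.9375
  ebony-bodied vestigial-winged: 709 × 1/16 = 44.3125
χ² = Σ (O − E)² / E
  gray-bodied normal-winged: (449 − 398.8125)² / 398.8125 = 6.3157
  gray-bodied vestigial-winged: (126 − 132.9375)² / 132.9375 = 0.3620
  ebony-bodied normal-winged: (111 − 132.9375)² / 132.9375 = 3.6202
  ebony-bodied vestigial-winged: (23 − 44.3125)² / 44.3125 = 10.2504
χ² = 6.3157 + 0.3620 + 3.6202 + 10.2504 = 20.5483 ≈ 20.548

20.548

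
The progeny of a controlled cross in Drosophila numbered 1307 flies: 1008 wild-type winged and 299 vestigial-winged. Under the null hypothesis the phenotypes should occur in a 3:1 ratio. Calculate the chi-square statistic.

3.142

The 3:1 ratio has 4 parts, so with N = 1307 the expected counts are:
  wild-type winged: 1307 × 3/4 = 980.25
  vestigial-winged: 1307 × 1/4 = 326.75
χ² = Σ (O − E)² / E
  wild-type winged: (1008 − 980.25)² / 980.25 = 0.7856
  vestigial-winged: (299 − 326.75)² / 326.75 = 2.3567
χ² = 0.7856 + 2.3567 = 3.1423 ≈ 3.142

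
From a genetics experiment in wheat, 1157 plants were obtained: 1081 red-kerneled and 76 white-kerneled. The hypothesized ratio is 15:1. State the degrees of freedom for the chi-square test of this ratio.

A goodness-of-fit test with 2 phenotype classes has df = 2 − 1 = 1.

1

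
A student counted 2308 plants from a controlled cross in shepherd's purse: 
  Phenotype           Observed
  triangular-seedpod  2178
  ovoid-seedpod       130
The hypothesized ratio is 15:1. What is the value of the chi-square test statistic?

Expected counts for N = 2308 under a 15:1 ratio (total parts = 16):
  triangular-seedpod: 2308 × 15/16 = 2163.75
  ovoid-seedpod: 2308 × 1/16 = 144.25
χ² = Σ (O − E)² / E
  triangular-seedpod: (2178 − 2163.75)² / 2163.75 = 0.0938
  ovoid-seedpod: (130 − 144.25)² / 144.25 = 1.4077
χ² = 0.0938 + 1.4077 = 1.5015 ≈ 1.502

1.502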